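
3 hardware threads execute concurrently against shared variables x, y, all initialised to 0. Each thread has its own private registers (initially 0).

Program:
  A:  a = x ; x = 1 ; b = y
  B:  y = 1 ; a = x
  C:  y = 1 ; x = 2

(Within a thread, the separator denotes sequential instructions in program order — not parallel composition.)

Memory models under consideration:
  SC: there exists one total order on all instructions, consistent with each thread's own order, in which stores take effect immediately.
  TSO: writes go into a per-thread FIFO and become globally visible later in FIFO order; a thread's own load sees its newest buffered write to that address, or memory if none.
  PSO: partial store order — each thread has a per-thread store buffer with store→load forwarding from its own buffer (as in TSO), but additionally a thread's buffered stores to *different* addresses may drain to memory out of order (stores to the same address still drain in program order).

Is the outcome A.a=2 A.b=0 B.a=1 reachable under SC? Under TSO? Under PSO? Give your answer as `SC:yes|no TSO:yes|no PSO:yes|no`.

outcome vector order: (A.a,A.b,B.a)
[SC] allowed = {0/0/1 0/0/2 0/1/0 0/1/1 0/1/2 2/1/0 2/1/1 2/1/2}
[TSO] allowed = {0/0/0 0/0/1 0/0/2 0/1/0 0/1/1 0/1/2 2/1/0 2/1/1 2/1/2}
[PSO] allowed = {0/0/0 0/0/1 0/0/2 0/1/0 0/1/1 0/1/2 2/0/0 2/0/1 2/0/2 2/1/0 2/1/1 2/1/2}
target 2/0/1 ∈ {PSO}

SC:no TSO:no PSO:yes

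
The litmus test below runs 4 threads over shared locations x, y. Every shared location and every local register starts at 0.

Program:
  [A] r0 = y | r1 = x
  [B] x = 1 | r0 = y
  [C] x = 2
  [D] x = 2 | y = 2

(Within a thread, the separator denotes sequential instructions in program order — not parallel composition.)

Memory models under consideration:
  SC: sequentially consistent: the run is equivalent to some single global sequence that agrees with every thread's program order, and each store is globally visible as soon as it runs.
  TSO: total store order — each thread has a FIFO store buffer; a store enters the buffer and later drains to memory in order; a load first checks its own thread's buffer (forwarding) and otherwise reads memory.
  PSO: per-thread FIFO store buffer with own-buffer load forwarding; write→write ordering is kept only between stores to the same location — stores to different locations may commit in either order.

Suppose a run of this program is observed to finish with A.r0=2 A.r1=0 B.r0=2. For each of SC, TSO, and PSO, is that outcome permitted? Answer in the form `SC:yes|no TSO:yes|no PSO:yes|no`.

SC:no TSO:no PSO:yes

outcome vector order: (A.r0,A.r1,B.r0)
under SC → 0/0/0, 0/0/2, 0/1/0, 0/1/2, 0/2/0, 0/2/2, 2/1/0, 2/1/2, 2/2/0, 2/2/2
under TSO → 0/0/0, 0/0/2, 0/1/0, 0/1/2, 0/2/0, 0/2/2, 2/1/0, 2/1/2, 2/2/0, 2/2/2
under PSO → 0/0/0, 0/0/2, 0/1/0, 0/1/2, 0/2/0, 0/2/2, 2/0/0, 2/0/2, 2/1/0, 2/1/2, 2/2/0, 2/2/2
target 2/0/2 ∈ {PSO}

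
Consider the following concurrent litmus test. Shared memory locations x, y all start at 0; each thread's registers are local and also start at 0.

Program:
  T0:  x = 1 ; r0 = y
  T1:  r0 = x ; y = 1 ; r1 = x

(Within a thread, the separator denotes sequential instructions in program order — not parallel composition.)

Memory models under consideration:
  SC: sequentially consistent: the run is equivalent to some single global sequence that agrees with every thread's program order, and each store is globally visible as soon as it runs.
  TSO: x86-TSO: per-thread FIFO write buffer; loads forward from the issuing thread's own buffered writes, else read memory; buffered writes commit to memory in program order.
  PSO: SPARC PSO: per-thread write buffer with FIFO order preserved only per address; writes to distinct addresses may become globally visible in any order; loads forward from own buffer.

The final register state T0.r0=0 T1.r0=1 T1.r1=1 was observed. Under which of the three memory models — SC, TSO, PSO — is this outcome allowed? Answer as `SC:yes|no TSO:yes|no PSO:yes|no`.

SC:yes TSO:yes PSO:yes

outcome vector order: (T0.r0,T1.r0,T1.r1)
SC (5): (0,0,1) (0,1,1) (1,0,0) (1,0,1) (1,1,1)
TSO (6): (0,0,0) (0,0,1) (0,1,1) (1,0,0) (1,0,1) (1,1,1)
PSO (6): (0,0,0) (0,0,1) (0,1,1) (1,0,0) (1,0,1) (1,1,1)
target (0,1,1) ∈ {SC,TSO,PSO}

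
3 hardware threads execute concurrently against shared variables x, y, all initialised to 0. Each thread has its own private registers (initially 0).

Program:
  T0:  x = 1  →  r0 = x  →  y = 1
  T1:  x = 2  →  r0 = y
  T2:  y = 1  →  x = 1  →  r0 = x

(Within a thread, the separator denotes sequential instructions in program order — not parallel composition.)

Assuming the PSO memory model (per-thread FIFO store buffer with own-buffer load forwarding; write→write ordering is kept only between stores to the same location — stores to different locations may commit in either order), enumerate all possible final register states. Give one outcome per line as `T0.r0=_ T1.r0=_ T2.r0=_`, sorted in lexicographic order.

T0.r0=1 T1.r0=0 T2.r0=1
T0.r0=1 T1.r0=0 T2.r0=2
T0.r0=1 T1.r0=1 T2.r0=1
T0.r0=1 T1.r0=1 T2.r0=2
T0.r0=2 T1.r0=0 T2.r0=1
T0.r0=2 T1.r0=0 T2.r0=2
T0.r0=2 T1.r0=1 T2.r0=1
T0.r0=2 T1.r0=1 T2.r0=2

outcome vector order: (T0.r0,T1.r0,T2.r0)
|PSO outcomes| = 8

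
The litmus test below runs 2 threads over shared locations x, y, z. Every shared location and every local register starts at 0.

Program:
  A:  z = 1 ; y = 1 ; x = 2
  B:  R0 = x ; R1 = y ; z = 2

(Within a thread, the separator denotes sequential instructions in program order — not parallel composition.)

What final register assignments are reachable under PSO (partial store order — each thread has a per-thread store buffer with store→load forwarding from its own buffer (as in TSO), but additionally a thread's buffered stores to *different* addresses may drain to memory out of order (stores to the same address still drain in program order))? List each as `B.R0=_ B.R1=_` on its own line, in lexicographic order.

outcome vector order: (B.R0,B.R1)
|PSO outcomes| = 4

B.R0=0 B.R1=0
B.R0=0 B.R1=1
B.R0=2 B.R1=0
B.R0=2 B.R1=1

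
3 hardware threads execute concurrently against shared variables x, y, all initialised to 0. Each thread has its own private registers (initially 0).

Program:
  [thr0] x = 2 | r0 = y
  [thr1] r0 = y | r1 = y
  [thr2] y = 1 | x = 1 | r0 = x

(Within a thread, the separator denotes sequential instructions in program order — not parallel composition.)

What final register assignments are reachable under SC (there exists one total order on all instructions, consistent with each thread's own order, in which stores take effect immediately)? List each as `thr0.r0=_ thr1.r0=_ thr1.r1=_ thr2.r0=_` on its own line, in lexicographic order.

outcome vector order: (thr0.r0,thr1.r0,thr1.r1,thr2.r0)
|SC outcomes| = 9

thr0.r0=0 thr1.r0=0 thr1.r1=0 thr2.r0=1
thr0.r0=0 thr1.r0=0 thr1.r1=1 thr2.r0=1
thr0.r0=0 thr1.r0=1 thr1.r1=1 thr2.r0=1
thr0.r0=1 thr1.r0=0 thr1.r1=0 thr2.r0=1
thr0.r0=1 thr1.r0=0 thr1.r1=0 thr2.r0=2
thr0.r0=1 thr1.r0=0 thr1.r1=1 thr2.r0=1
thr0.r0=1 thr1.r0=0 thr1.r1=1 thr2.r0=2
thr0.r0=1 thr1.r0=1 thr1.r1=1 thr2.r0=1
thr0.r0=1 thr1.r0=1 thr1.r1=1 thr2.r0=2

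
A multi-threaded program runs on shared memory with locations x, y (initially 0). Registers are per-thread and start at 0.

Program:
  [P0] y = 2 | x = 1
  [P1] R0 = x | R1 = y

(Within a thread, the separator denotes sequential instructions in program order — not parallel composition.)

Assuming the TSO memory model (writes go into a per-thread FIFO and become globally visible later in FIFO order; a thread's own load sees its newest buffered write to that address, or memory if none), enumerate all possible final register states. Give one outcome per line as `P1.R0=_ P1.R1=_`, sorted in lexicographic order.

P1.R0=0 P1.R1=0
P1.R0=0 P1.R1=2
P1.R0=1 P1.R1=2

outcome vector order: (P1.R0,P1.R1)
|TSO outcomes| = 3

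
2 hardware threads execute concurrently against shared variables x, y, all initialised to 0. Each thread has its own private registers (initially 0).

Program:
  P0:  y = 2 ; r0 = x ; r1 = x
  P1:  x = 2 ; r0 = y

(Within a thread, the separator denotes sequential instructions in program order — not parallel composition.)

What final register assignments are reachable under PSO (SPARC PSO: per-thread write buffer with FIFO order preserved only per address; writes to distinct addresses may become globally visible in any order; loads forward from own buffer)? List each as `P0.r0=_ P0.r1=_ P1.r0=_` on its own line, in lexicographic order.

P0.r0=0 P0.r1=0 P1.r0=0
P0.r0=0 P0.r1=0 P1.r0=2
P0.r0=0 P0.r1=2 P1.r0=0
P0.r0=0 P0.r1=2 P1.r0=2
P0.r0=2 P0.r1=2 P1.r0=0
P0.r0=2 P0.r1=2 P1.r0=2

outcome vector order: (P0.r0,P0.r1,P1.r0)
|PSO outcomes| = 6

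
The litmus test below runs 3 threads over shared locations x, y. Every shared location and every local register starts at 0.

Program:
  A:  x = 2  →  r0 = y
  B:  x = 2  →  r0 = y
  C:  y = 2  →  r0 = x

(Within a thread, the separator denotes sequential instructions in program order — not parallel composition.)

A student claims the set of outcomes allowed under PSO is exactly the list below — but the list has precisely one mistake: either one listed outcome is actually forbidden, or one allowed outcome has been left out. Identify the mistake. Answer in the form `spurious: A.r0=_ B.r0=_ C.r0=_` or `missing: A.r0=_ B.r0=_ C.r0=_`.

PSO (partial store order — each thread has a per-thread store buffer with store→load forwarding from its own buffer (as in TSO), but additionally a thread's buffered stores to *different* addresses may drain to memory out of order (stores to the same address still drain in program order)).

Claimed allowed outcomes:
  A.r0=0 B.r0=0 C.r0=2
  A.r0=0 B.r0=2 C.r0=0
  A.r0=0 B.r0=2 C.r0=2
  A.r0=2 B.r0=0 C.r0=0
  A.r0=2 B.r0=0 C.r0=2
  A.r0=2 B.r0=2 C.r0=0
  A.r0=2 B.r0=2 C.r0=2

missing: A.r0=0 B.r0=0 C.r0=0

outcome vector order: (A.r0,B.r0,C.r0)
PSO: 8 outcomes — {000; 002; 020; 022; 200; 202; 220; 222}
PSO∖claimed = {000}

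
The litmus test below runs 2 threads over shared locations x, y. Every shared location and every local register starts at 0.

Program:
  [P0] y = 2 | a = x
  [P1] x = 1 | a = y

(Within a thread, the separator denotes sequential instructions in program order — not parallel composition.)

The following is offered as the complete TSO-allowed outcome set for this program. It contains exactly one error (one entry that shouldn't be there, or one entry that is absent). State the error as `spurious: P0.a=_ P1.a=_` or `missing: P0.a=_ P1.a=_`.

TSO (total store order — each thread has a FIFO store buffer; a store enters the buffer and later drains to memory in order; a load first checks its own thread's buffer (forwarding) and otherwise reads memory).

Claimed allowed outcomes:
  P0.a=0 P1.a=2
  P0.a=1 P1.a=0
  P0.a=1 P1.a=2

outcome vector order: (P0.a,P1.a)
TSO: 4 outcomes — {<0 0>; <0 2>; <1 0>; <1 2>}
TSO∖claimed = {<0 0>}

missing: P0.a=0 P1.a=0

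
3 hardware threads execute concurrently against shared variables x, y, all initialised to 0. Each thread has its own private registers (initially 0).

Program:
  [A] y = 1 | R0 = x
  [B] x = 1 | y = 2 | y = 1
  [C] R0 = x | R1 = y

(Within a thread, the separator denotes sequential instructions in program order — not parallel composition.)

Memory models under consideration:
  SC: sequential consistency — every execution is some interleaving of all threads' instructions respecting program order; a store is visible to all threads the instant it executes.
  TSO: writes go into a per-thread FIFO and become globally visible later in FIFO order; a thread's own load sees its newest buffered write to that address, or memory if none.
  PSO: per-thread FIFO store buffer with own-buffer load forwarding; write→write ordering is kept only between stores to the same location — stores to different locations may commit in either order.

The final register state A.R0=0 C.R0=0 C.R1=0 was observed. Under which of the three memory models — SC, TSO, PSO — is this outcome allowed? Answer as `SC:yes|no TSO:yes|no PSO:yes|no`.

SC:yes TSO:yes PSO:yes

outcome vector order: (A.R0,C.R0,C.R1)
[SC] allowed = {(0,0,0) (0,0,1) (0,0,2) (0,1,1) (0,1,2) (1,0,0) (1,0,1) (1,0,2) (1,1,0) (1,1,1) (1,1,2)}
[TSO] allowed = {(0,0,0) (0,0,1) (0,0,2) (0,1,0) (0,1,1) (0,1,2) (1,0,0) (1,0,1) (1,0,2) (1,1,0) (1,1,1) (1,1,2)}
[PSO] allowed = {(0,0,0) (0,0,1) (0,0,2) (0,1,0) (0,1,1) (0,1,2) (1,0,0) (1,0,1) (1,0,2) (1,1,0) (1,1,1) (1,1,2)}
target (0,0,0) ∈ {SC,TSO,PSO}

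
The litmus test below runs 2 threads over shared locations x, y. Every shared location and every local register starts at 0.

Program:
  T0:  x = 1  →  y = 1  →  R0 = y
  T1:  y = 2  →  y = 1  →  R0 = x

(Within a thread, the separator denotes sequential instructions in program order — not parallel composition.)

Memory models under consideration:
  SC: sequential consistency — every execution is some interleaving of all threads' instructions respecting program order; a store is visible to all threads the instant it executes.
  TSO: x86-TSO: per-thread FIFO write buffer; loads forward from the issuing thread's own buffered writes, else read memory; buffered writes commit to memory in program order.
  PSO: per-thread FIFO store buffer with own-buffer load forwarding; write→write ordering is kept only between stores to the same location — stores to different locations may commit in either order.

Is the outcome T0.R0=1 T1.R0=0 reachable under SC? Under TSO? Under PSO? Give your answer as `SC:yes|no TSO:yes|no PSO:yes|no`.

SC:yes TSO:yes PSO:yes

outcome vector order: (T0.R0,T1.R0)
[SC] allowed = {1/0 1/1 2/1}
[TSO] allowed = {1/0 1/1 2/0 2/1}
[PSO] allowed = {1/0 1/1 2/0 2/1}
target 1/0 ∈ {SC,TSO,PSO}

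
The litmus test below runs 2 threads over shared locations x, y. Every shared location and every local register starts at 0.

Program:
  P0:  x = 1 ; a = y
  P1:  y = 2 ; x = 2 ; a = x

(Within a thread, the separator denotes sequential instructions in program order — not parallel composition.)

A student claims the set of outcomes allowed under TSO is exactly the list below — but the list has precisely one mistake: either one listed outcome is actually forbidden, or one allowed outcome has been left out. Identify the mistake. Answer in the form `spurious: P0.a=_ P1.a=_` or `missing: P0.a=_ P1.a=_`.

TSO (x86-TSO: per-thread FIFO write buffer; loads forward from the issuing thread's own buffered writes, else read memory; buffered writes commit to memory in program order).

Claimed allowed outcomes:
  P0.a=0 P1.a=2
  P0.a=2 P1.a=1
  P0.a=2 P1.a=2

missing: P0.a=0 P1.a=1

outcome vector order: (P0.a,P1.a)
under TSO → 0/1; 0/2; 2/1; 2/2
TSO∖claimed = {0/1}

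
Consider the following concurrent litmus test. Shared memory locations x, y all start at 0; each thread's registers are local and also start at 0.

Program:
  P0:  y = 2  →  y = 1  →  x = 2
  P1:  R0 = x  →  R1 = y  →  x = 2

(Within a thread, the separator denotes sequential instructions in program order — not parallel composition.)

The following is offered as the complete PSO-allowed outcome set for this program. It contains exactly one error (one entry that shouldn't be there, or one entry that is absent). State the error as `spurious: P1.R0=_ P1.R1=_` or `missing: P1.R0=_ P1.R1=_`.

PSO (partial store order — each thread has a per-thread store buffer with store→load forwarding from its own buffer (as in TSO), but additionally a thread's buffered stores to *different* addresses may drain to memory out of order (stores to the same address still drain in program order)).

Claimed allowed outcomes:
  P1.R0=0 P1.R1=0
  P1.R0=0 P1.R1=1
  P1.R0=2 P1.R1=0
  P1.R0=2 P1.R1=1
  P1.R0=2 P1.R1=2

missing: P1.R0=0 P1.R1=2

outcome vector order: (P1.R0,P1.R1)
under PSO → 0/0, 0/1, 0/2, 2/0, 2/1, 2/2
PSO∖claimed = {0/2}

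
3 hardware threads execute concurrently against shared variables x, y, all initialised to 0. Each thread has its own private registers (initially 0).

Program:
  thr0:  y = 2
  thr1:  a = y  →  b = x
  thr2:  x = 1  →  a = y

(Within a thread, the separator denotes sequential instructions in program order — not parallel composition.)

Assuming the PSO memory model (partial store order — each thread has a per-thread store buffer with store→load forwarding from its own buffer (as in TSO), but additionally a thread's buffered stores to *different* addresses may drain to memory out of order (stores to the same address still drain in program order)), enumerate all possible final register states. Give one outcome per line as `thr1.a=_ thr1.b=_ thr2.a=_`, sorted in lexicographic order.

outcome vector order: (thr1.a,thr1.b,thr2.a)
|PSO outcomes| = 8

thr1.a=0 thr1.b=0 thr2.a=0
thr1.a=0 thr1.b=0 thr2.a=2
thr1.a=0 thr1.b=1 thr2.a=0
thr1.a=0 thr1.b=1 thr2.a=2
thr1.a=2 thr1.b=0 thr2.a=0
thr1.a=2 thr1.b=0 thr2.a=2
thr1.a=2 thr1.b=1 thr2.a=0
thr1.a=2 thr1.b=1 thr2.a=2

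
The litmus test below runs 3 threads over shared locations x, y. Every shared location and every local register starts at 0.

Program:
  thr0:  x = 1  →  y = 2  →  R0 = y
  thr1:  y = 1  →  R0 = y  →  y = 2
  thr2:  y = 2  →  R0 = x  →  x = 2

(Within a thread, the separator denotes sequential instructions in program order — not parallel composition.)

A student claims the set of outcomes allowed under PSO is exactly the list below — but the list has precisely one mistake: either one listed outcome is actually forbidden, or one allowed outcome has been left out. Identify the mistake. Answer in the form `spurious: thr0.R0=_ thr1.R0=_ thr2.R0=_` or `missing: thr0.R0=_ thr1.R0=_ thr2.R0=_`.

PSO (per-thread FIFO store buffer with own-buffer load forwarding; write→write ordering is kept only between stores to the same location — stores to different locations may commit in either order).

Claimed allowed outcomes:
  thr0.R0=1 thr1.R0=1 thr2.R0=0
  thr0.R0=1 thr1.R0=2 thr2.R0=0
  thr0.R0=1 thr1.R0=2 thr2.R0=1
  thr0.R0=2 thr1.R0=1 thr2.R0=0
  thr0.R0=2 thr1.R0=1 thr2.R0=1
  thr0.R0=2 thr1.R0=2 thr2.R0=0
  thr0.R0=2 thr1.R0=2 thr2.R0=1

outcome vector order: (thr0.R0,thr1.R0,thr2.R0)
under PSO → (1,1,0); (1,1,1); (1,2,0); (1,2,1); (2,1,0); (2,1,1); (2,2,0); (2,2,1)
PSO∖claimed = {(1,1,1)}

missing: thr0.R0=1 thr1.R0=1 thr2.R0=1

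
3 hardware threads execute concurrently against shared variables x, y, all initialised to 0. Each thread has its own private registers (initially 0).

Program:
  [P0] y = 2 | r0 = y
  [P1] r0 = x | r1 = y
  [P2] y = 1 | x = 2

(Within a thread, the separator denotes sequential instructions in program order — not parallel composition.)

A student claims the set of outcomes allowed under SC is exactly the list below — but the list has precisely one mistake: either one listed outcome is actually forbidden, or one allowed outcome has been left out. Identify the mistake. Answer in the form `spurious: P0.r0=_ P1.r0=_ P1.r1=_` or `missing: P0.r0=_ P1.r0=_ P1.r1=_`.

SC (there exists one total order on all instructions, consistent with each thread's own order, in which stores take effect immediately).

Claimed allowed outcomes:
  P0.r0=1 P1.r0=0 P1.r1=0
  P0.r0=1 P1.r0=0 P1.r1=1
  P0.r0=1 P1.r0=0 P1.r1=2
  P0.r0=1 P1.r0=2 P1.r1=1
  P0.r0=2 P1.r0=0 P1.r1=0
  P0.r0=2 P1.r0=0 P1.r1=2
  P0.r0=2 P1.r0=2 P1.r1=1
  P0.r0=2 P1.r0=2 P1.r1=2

missing: P0.r0=2 P1.r0=0 P1.r1=1

outcome vector order: (P0.r0,P1.r0,P1.r1)
[SC] allowed = {1/0/0 1/0/1 1/0/2 1/2/1 2/0/0 2/0/1 2/0/2 2/2/1 2/2/2}
SC∖claimed = {2/0/1}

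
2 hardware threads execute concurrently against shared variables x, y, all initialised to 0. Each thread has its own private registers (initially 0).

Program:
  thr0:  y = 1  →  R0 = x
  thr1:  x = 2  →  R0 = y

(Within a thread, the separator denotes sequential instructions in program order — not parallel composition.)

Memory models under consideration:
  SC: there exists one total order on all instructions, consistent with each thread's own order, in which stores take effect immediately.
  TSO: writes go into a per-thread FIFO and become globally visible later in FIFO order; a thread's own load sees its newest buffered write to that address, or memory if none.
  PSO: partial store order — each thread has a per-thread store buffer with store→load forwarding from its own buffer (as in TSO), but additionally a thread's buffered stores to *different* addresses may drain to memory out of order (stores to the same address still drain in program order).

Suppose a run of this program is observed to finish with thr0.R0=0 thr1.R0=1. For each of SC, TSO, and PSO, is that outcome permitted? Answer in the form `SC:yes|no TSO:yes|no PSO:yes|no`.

outcome vector order: (thr0.R0,thr1.R0)
SC: 3 outcomes — {<0 1> <2 0> <2 1>}
TSO: 4 outcomes — {<0 0> <0 1> <2 0> <2 1>}
PSO: 4 outcomes — {<0 0> <0 1> <2 0> <2 1>}
target <0 1> ∈ {SC,TSO,PSO}

SC:yes TSO:yes PSO:yes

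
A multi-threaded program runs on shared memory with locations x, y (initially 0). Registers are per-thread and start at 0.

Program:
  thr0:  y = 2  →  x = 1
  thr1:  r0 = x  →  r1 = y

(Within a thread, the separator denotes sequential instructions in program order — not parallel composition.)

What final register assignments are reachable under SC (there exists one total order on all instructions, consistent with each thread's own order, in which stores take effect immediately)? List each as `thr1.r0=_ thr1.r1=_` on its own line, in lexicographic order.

outcome vector order: (thr1.r0,thr1.r1)
|SC outcomes| = 3

thr1.r0=0 thr1.r1=0
thr1.r0=0 thr1.r1=2
thr1.r0=1 thr1.r1=2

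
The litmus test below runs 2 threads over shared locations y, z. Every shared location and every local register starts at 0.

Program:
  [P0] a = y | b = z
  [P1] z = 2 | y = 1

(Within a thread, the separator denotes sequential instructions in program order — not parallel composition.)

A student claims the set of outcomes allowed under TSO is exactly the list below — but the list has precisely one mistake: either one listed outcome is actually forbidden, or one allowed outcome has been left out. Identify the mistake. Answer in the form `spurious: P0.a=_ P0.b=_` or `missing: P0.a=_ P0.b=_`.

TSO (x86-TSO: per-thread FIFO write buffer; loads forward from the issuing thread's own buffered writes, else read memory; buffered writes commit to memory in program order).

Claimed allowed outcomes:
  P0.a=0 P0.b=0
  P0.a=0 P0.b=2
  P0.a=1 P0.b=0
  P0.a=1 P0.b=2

outcome vector order: (P0.a,P0.b)
TSO: 3 outcomes — {0/0; 0/2; 1/2}
claimed∖TSO = {1/0}

spurious: P0.a=1 P0.b=0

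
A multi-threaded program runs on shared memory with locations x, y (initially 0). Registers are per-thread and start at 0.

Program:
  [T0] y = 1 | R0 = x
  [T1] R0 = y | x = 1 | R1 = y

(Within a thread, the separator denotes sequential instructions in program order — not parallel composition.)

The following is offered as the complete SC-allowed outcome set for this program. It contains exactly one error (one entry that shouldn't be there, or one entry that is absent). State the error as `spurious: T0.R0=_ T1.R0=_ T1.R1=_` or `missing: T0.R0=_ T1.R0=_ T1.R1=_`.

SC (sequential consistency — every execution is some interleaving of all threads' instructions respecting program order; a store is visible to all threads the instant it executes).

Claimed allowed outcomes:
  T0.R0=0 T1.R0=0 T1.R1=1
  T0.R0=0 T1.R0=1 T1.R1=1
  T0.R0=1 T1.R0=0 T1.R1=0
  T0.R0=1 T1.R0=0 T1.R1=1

outcome vector order: (T0.R0,T1.R0,T1.R1)
under SC → <0 0 1>, <0 1 1>, <1 0 0>, <1 0 1>, <1 1 1>
SC∖claimed = {<1 1 1>}

missing: T0.R0=1 T1.R0=1 T1.R1=1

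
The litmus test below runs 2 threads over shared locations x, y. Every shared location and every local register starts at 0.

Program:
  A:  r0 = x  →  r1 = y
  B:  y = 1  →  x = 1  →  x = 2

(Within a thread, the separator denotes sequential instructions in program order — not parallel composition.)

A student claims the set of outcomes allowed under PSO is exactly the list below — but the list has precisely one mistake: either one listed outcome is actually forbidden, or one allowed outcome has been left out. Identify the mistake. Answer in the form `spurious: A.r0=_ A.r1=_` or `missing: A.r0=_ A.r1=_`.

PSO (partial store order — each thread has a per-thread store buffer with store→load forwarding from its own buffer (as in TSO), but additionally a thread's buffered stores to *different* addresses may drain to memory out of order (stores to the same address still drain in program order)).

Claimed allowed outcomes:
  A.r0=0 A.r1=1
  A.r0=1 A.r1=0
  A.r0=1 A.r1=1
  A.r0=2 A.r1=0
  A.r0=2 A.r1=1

outcome vector order: (A.r0,A.r1)
[PSO] allowed = {00; 01; 10; 11; 20; 21}
PSO∖claimed = {00}

missing: A.r0=0 A.r1=0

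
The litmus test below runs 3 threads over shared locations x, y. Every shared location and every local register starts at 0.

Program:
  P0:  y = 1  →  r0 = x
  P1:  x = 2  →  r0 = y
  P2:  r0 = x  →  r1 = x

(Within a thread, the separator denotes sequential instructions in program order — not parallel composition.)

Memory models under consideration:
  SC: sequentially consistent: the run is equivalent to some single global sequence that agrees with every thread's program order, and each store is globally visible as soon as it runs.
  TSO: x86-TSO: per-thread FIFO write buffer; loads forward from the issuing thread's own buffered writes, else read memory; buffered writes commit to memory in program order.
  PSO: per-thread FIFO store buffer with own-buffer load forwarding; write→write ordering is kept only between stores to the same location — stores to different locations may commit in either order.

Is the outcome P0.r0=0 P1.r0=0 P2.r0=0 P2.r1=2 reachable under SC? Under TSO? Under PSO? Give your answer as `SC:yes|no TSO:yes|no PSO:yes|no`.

outcome vector order: (P0.r0,P1.r0,P2.r0,P2.r1)
[SC] allowed = {(0,1,0,0); (0,1,0,2); (0,1,2,2); (2,0,0,0); (2,0,0,2); (2,0,2,2); (2,1,0,0); (2,1,0,2); (2,1,2,2)}
[TSO] allowed = {(0,0,0,0); (0,0,0,2); (0,0,2,2); (0,1,0,0); (0,1,0,2); (0,1,2,2); (2,0,0,0); (2,0,0,2); (2,0,2,2); (2,1,0,0); (2,1,0,2); (2,1,2,2)}
[PSO] allowed = {(0,0,0,0); (0,0,0,2); (0,0,2,2); (0,1,0,0); (0,1,0,2); (0,1,2,2); (2,0,0,0); (2,0,0,2); (2,0,2,2); (2,1,0,0); (2,1,0,2); (2,1,2,2)}
target (0,0,0,2) ∈ {TSO,PSO}

SC:no TSO:yes PSO:yes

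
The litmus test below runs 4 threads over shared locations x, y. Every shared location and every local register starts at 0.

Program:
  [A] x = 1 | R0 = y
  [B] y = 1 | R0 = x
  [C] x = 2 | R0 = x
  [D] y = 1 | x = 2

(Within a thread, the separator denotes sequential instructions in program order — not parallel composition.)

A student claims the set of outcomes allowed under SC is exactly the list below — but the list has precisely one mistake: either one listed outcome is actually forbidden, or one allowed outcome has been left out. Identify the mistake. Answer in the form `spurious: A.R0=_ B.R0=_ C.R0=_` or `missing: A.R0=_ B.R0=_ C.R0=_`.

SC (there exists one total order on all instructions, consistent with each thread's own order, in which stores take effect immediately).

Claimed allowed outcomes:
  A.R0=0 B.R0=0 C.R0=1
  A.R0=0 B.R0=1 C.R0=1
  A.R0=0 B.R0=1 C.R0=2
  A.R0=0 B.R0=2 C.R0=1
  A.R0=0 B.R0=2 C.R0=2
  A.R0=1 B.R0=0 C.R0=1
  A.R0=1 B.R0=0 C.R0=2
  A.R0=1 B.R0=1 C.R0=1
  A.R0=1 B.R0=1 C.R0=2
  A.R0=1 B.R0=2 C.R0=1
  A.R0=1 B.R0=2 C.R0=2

spurious: A.R0=0 B.R0=0 C.R0=1

outcome vector order: (A.R0,B.R0,C.R0)
[SC] allowed = {011 012 021 022 101 102 111 112 121 122}
claimed∖SC = {001}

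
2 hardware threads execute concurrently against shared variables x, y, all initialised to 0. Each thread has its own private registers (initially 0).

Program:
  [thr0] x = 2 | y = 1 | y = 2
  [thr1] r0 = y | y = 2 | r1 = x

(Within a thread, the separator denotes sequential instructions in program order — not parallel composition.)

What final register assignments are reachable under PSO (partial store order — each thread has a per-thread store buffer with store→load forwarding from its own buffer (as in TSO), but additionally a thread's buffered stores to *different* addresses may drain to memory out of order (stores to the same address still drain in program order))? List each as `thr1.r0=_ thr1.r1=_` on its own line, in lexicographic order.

thr1.r0=0 thr1.r1=0
thr1.r0=0 thr1.r1=2
thr1.r0=1 thr1.r1=0
thr1.r0=1 thr1.r1=2
thr1.r0=2 thr1.r1=0
thr1.r0=2 thr1.r1=2

outcome vector order: (thr1.r0,thr1.r1)
|PSO outcomes| = 6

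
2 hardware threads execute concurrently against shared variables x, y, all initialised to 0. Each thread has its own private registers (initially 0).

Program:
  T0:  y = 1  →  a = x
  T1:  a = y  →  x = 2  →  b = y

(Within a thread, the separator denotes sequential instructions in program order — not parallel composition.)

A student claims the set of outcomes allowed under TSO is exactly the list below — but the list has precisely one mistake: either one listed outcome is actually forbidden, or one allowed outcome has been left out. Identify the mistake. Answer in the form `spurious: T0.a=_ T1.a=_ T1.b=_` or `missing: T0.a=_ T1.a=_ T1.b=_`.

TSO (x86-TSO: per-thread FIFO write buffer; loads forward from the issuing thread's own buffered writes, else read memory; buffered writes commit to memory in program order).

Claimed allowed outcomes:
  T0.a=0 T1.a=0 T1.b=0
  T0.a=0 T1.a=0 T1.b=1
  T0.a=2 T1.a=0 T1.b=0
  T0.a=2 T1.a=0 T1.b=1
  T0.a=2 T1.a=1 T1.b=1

missing: T0.a=0 T1.a=1 T1.b=1

outcome vector order: (T0.a,T1.a,T1.b)
[TSO] allowed = {000; 001; 011; 200; 201; 211}
TSO∖claimed = {011}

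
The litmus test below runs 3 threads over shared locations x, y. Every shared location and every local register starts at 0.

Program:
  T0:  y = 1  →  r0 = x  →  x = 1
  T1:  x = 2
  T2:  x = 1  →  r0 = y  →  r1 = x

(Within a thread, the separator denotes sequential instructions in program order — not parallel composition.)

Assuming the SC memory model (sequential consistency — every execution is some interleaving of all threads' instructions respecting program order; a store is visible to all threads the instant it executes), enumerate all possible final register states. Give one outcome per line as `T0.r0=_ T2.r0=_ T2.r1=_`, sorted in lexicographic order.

T0.r0=0 T2.r0=1 T2.r1=1
T0.r0=0 T2.r0=1 T2.r1=2
T0.r0=1 T2.r0=0 T2.r1=1
T0.r0=1 T2.r0=0 T2.r1=2
T0.r0=1 T2.r0=1 T2.r1=1
T0.r0=1 T2.r0=1 T2.r1=2
T0.r0=2 T2.r0=0 T2.r1=1
T0.r0=2 T2.r0=0 T2.r1=2
T0.r0=2 T2.r0=1 T2.r1=1
T0.r0=2 T2.r0=1 T2.r1=2

outcome vector order: (T0.r0,T2.r0,T2.r1)
|SC outcomes| = 10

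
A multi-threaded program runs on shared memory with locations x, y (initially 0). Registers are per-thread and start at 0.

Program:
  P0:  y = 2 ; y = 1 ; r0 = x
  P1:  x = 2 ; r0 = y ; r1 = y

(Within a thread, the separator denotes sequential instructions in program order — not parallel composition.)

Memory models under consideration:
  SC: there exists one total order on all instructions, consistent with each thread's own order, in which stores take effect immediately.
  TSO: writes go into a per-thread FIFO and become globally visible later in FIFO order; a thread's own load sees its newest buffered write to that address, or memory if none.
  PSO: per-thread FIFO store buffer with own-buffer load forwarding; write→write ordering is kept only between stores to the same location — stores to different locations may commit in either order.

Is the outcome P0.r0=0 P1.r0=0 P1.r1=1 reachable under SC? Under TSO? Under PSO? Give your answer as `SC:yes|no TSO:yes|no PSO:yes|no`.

SC:no TSO:yes PSO:yes

outcome vector order: (P0.r0,P1.r0,P1.r1)
SC: 7 outcomes — {011 200 201 202 211 221 222}
TSO: 12 outcomes — {000 001 002 011 021 022 200 201 202 211 221 222}
PSO: 12 outcomes — {000 001 002 011 021 022 200 201 202 211 221 222}
target 001 ∈ {TSO,PSO}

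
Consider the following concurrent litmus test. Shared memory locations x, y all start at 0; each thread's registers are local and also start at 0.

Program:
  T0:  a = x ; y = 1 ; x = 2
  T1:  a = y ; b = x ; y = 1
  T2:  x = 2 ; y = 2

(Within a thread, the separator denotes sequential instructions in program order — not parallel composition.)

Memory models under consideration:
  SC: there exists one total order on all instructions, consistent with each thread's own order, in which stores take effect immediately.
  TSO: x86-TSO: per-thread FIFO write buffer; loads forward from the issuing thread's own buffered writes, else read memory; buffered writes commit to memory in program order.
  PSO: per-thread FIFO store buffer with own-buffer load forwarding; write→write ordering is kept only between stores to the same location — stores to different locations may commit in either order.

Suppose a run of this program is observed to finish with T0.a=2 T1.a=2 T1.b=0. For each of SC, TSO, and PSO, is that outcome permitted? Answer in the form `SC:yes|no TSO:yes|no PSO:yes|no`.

SC:no TSO:no PSO:yes

outcome vector order: (T0.a,T1.a,T1.b)
[SC] allowed = {0/0/0 0/0/2 0/1/0 0/1/2 0/2/2 2/0/0 2/0/2 2/1/2 2/2/2}
[TSO] allowed = {0/0/0 0/0/2 0/1/0 0/1/2 0/2/2 2/0/0 2/0/2 2/1/2 2/2/2}
[PSO] allowed = {0/0/0 0/0/2 0/1/0 0/1/2 0/2/0 0/2/2 2/0/0 2/0/2 2/1/2 2/2/0 2/2/2}
target 2/2/0 ∈ {PSO}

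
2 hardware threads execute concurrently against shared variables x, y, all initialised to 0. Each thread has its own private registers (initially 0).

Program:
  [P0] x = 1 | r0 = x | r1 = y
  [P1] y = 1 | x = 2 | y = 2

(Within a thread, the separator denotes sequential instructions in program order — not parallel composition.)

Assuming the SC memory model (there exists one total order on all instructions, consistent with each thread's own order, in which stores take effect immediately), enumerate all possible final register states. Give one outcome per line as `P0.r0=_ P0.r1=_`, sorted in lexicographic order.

outcome vector order: (P0.r0,P0.r1)
|SC outcomes| = 5

P0.r0=1 P0.r1=0
P0.r0=1 P0.r1=1
P0.r0=1 P0.r1=2
P0.r0=2 P0.r1=1
P0.r0=2 P0.r1=2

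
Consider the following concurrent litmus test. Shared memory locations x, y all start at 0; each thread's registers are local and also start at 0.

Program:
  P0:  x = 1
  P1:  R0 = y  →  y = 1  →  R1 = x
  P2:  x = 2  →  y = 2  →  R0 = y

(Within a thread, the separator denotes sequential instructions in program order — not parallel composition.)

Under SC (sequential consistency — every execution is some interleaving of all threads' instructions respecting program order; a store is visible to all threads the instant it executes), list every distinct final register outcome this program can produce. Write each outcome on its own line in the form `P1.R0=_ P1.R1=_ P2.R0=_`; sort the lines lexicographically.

outcome vector order: (P1.R0,P1.R1,P2.R0)
|SC outcomes| = 9

P1.R0=0 P1.R1=0 P2.R0=2
P1.R0=0 P1.R1=1 P2.R0=1
P1.R0=0 P1.R1=1 P2.R0=2
P1.R0=0 P1.R1=2 P2.R0=1
P1.R0=0 P1.R1=2 P2.R0=2
P1.R0=2 P1.R1=1 P2.R0=1
P1.R0=2 P1.R1=1 P2.R0=2
P1.R0=2 P1.R1=2 P2.R0=1
P1.R0=2 P1.R1=2 P2.R0=2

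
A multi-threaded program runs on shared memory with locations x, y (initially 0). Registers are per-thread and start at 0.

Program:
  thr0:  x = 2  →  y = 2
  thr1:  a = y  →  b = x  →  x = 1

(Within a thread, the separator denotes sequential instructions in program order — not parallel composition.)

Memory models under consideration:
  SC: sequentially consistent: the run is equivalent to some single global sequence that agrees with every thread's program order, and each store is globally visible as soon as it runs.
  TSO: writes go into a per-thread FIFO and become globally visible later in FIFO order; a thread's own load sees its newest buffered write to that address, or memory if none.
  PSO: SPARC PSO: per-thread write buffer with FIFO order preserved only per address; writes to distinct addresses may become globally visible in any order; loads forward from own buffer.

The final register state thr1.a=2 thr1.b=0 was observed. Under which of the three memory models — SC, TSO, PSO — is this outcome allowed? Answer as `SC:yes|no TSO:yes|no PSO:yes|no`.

SC:no TSO:no PSO:yes

outcome vector order: (thr1.a,thr1.b)
SC: 3 outcomes — {(0,0), (0,2), (2,2)}
TSO: 3 outcomes — {(0,0), (0,2), (2,2)}
PSO: 4 outcomes — {(0,0), (0,2), (2,0), (2,2)}
target (2,0) ∈ {PSO}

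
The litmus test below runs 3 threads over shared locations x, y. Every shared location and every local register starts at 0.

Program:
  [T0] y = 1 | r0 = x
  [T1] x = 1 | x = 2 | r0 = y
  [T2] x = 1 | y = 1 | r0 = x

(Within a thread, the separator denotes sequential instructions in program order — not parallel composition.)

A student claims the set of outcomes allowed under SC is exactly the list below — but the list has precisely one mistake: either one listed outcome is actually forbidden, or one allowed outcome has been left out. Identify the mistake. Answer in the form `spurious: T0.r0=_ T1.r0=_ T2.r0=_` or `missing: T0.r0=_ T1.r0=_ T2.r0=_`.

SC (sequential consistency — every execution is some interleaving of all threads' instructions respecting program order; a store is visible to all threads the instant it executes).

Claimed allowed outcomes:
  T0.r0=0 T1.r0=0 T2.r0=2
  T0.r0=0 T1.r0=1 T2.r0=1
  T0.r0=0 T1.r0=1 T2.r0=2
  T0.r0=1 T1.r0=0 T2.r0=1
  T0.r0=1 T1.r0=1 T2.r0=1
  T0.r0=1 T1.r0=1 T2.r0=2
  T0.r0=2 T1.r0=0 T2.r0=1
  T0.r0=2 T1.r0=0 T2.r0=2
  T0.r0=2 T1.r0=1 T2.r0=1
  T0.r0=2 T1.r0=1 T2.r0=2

spurious: T0.r0=0 T1.r0=0 T2.r0=2

outcome vector order: (T0.r0,T1.r0,T2.r0)
[SC] allowed = {0/1/1; 0/1/2; 1/0/1; 1/1/1; 1/1/2; 2/0/1; 2/0/2; 2/1/1; 2/1/2}
claimed∖SC = {0/0/2}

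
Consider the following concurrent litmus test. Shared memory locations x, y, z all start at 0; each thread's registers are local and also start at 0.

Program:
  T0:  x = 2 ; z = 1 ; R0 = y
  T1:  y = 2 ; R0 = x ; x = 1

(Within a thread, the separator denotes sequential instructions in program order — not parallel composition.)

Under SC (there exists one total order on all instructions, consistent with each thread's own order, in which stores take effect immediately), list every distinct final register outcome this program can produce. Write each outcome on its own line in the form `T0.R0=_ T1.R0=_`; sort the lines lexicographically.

outcome vector order: (T0.R0,T1.R0)
|SC outcomes| = 3

T0.R0=0 T1.R0=2
T0.R0=2 T1.R0=0
T0.R0=2 T1.R0=2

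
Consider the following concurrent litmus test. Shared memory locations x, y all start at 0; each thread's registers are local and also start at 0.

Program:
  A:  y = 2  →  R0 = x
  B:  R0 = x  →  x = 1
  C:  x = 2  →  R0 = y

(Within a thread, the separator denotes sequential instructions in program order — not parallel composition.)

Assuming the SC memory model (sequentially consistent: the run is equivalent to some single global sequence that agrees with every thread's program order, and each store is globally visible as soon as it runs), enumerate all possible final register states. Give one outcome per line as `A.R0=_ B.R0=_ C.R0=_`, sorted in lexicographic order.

outcome vector order: (A.R0,B.R0,C.R0)
|SC outcomes| = 10

A.R0=0 B.R0=0 C.R0=2
A.R0=0 B.R0=2 C.R0=2
A.R0=1 B.R0=0 C.R0=0
A.R0=1 B.R0=0 C.R0=2
A.R0=1 B.R0=2 C.R0=0
A.R0=1 B.R0=2 C.R0=2
A.R0=2 B.R0=0 C.R0=0
A.R0=2 B.R0=0 C.R0=2
A.R0=2 B.R0=2 C.R0=0
A.R0=2 B.R0=2 C.R0=2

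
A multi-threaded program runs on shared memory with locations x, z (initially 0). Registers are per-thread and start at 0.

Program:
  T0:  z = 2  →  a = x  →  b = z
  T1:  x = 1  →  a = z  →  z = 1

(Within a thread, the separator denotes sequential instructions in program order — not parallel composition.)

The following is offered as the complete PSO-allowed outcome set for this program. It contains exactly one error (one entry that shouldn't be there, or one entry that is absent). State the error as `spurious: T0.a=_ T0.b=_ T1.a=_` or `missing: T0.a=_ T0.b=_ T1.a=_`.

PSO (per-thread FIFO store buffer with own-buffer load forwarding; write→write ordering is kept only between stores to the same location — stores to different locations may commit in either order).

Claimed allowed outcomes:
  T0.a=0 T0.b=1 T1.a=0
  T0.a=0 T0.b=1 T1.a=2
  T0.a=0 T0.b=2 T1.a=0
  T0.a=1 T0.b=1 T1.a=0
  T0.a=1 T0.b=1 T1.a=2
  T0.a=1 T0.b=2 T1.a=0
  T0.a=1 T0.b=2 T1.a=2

outcome vector order: (T0.a,T0.b,T1.a)
PSO: 8 outcomes — {(0,1,0); (0,1,2); (0,2,0); (0,2,2); (1,1,0); (1,1,2); (1,2,0); (1,2,2)}
PSO∖claimed = {(0,2,2)}

missing: T0.a=0 T0.b=2 T1.a=2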